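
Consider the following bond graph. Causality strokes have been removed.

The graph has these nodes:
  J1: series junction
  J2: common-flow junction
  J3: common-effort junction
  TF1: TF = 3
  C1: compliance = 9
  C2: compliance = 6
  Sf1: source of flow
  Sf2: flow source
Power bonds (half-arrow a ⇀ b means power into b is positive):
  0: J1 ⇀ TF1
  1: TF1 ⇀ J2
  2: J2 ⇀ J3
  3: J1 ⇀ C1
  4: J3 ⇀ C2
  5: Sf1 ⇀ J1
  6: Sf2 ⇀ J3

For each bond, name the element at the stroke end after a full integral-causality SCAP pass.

#5 stroke at Sf1  (source Sf1 imposes f)
#6 stroke at Sf2  (source Sf2 imposes f)
#0 stroke at J1  (J1: bond 5 brought flow, rest push out)
#3 stroke at J1  (J1 flow already set via bond 5)
#1 stroke at TF1  (TF1: transformer flips bond 0)
#2 stroke at J2  (1-jn J2 has f-setter on 1)
#4 stroke at J3  (only one effort-in slot at J3)

bond 0 stroke at J1
bond 1 stroke at TF1
bond 2 stroke at J2
bond 3 stroke at J1
bond 4 stroke at J3
bond 5 stroke at Sf1
bond 6 stroke at Sf2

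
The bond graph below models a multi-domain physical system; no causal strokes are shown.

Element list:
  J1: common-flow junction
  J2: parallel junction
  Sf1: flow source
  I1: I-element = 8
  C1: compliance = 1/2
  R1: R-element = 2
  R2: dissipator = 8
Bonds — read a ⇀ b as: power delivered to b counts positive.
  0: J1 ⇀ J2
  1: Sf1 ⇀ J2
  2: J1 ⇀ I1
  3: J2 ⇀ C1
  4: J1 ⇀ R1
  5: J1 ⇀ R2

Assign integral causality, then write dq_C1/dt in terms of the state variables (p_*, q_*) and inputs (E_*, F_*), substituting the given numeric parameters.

bond 1 stroke at Sf1  (Sf1: flow source, stroke at near end)
bond 2 stroke at I1  (I1 integral (f out))
bond 0 stroke at J1  (J1 flow already set via bond 2)
bond 4 stroke at J1  (1-jn J1 has f-setter on 2)
bond 5 stroke at J1  (common-f at J1 fixed by 2)
bond 3 stroke at J2  (J2 needs exactly one e-in)

dq_C1/dt = F_Sf1 + p_I1/8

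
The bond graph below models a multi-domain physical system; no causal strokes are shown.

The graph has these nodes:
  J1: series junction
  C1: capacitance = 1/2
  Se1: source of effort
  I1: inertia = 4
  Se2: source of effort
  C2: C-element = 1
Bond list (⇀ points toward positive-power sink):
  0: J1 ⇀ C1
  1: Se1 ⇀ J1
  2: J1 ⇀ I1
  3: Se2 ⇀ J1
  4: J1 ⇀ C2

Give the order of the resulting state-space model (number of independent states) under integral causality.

3  (C1, C2, I1 all integral)

β1 stroke at J1  (Se1 (Se) sets effort on bond)
β3 stroke at J1  (Se2 fixes effort; stroke away)
β0 stroke at J1  (C1 outputs effort q/C1)
β2 stroke at I1  (prefer integral on I1)
β4 stroke at J1  (1-jn J1 has f-setter on 2)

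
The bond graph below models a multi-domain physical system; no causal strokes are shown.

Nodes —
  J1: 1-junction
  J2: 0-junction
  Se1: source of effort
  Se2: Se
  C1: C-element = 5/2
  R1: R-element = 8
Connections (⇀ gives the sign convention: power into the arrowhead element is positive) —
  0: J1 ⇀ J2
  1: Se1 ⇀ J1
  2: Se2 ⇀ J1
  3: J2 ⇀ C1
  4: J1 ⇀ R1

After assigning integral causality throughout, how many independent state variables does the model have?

b1 stroke→J1  (Se1 fixes effort; stroke away)
b2 stroke→J1  (Se2: effort source, stroke at far end)
b3 stroke→J2  (C1: C, integral causality)
b0 stroke→J1  (J2 effort already set via bond 3)
b4 stroke→R1  (only one flow-in slot at J1)

1  (C1 all integral)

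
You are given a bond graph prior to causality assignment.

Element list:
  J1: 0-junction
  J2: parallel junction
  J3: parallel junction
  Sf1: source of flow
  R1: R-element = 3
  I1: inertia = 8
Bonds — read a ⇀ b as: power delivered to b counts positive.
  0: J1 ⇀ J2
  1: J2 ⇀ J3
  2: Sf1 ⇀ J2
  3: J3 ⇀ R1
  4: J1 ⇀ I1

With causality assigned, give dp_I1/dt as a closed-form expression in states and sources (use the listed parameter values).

#2 →Sf1  (Sf1 (Sf) sets flow on bond)
#4 →I1  (prefer integral on I1)
#0 →J1  (J1: last free bond brings effort in)
#1 →J2  (J2 needs exactly one e-in)
#3 →J3  (closing 0-jn rule on J3)

dp_I1/dt = 3*F_Sf1 - 3*p_I1/8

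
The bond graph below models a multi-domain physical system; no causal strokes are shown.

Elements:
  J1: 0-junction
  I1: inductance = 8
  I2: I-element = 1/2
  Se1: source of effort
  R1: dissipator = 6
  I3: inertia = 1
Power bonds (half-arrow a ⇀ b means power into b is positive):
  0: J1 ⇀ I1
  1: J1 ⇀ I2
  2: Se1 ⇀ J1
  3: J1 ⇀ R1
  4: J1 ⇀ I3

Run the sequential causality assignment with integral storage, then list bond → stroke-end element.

b2 stroke at J1  (Se1 (Se) sets effort on bond)
b0 stroke at I1  (0-jn J1 has e-setter on 2)
b1 stroke at I2  (0-jn J1 has e-setter on 2)
b3 stroke at R1  (0-jn J1 has e-setter on 2)
b4 stroke at I3  (common-e at J1 fixed by 2)

#0 |I1
#1 |I2
#2 |J1
#3 |R1
#4 |I3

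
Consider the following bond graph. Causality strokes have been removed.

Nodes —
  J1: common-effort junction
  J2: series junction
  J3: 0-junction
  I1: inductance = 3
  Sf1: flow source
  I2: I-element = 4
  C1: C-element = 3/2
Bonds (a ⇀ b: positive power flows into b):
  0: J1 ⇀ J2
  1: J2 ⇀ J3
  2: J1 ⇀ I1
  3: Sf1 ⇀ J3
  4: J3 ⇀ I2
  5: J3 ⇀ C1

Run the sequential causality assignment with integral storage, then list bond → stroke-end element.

#0 |J1
#1 |J2
#2 |I1
#3 |Sf1
#4 |I2
#5 |J3

bond 3 stroke→Sf1  (source Sf1 imposes f)
bond 2 stroke→I1  (I1: I, integral causality)
bond 0 stroke→J1  (closing 0-jn rule on J1)
bond 1 stroke→J2  (common-f at J2 fixed by 0)
bond 4 stroke→I2  (prefer integral on I2)
bond 5 stroke→J3  (closing 0-jn rule on J3)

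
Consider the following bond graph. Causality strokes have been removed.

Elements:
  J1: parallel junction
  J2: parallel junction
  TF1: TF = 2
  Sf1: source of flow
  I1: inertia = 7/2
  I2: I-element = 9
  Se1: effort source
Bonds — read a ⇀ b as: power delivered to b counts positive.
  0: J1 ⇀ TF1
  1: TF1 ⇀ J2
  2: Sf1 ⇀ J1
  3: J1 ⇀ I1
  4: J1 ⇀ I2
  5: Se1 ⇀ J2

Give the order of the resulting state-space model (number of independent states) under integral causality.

2  (I1, I2 all integral)

β2 →Sf1  (source Sf1 imposes f)
β5 →J2  (Se1: effort source, stroke at far end)
β1 →TF1  (J2: bond 5 brought effort, rest push out)
β0 →J1  (TF1 one-in-one-out from 1)
β3 →I1  (0-jn J1 has e-setter on 0)
β4 →I2  (0-jn J1 has e-setter on 0)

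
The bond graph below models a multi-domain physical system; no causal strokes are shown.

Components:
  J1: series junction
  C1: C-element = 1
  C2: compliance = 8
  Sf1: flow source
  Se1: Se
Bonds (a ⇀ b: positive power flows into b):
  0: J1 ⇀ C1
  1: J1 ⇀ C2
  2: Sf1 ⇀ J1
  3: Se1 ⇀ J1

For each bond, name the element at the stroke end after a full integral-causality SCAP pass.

β2 stroke→Sf1  (Sf1 fixes flow; stroke at Sf1)
β3 stroke→J1  (Se1: effort source, stroke at far end)
β0 stroke→J1  (J1: bond 2 brought flow, rest push out)
β1 stroke→J1  (J1: bond 2 brought flow, rest push out)

bond 0 →J1
bond 1 →J1
bond 2 →Sf1
bond 3 →J1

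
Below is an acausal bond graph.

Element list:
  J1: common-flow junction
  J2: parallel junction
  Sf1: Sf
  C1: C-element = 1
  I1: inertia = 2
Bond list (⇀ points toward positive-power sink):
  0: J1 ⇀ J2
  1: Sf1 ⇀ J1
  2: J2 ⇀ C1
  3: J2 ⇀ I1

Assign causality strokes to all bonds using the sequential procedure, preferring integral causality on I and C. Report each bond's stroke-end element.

b0 stroke at J1
b1 stroke at Sf1
b2 stroke at J2
b3 stroke at I1

β1 stroke at Sf1  (Sf1 fixes flow; stroke at Sf1)
β0 stroke at J1  (J1: bond 1 brought flow, rest push out)
β2 stroke at J2  (C1: C, integral causality)
β3 stroke at I1  (J2 effort already set via bond 2)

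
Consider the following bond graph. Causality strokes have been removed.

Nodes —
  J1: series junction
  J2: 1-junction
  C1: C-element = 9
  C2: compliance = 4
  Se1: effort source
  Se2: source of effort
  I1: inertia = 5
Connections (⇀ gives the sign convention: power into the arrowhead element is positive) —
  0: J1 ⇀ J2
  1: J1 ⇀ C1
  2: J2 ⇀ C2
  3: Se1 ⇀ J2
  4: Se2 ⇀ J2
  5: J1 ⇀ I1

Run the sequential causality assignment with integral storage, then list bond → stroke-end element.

bond 3 |J2  (Se1 fixes effort; stroke away)
bond 4 |J2  (Se2 (Se) sets effort on bond)
bond 1 |J1  (C1: C, integral causality)
bond 2 |J2  (prefer integral on C2)
bond 0 |J1  (only one flow-in slot at J2)
bond 5 |I1  (only one flow-in slot at J1)

β0 stroke→J1
β1 stroke→J1
β2 stroke→J2
β3 stroke→J2
β4 stroke→J2
β5 stroke→I1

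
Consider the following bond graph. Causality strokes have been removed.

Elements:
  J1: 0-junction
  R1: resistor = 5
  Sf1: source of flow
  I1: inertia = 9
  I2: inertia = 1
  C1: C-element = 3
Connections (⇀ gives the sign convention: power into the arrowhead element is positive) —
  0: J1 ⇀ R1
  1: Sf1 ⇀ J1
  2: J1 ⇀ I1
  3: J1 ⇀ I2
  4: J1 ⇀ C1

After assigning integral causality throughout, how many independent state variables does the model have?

bond 1 stroke at Sf1  (Sf1 fixes flow; stroke at Sf1)
bond 2 stroke at I1  (prefer integral on I1)
bond 3 stroke at I2  (I2: I, integral causality)
bond 4 stroke at J1  (C1 outputs effort q/C1)
bond 0 stroke at R1  (J1: bond 4 brought effort, rest push out)

3  (C1, I1, I2 all integral)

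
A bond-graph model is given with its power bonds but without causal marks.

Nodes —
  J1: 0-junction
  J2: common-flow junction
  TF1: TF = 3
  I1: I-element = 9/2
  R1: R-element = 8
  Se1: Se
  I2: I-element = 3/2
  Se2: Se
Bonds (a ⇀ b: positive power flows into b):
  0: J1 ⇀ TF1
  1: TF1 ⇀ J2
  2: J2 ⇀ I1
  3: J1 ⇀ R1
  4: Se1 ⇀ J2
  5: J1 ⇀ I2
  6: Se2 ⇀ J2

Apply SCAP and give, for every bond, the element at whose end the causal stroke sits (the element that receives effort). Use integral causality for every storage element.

b0 stroke→TF1
b1 stroke→J2
b2 stroke→I1
b3 stroke→J1
b4 stroke→J2
b5 stroke→I2
b6 stroke→J2

b4 stroke at J2  (Se1: effort source, stroke at far end)
b6 stroke at J2  (Se2 fixes effort; stroke away)
b2 stroke at I1  (I1 outputs flow p/I1)
b1 stroke at J2  (J2 flow already set via bond 2)
b0 stroke at TF1  (TF TF1: opposite of bond 1)
b5 stroke at I2  (I2 integral (f out))
b3 stroke at J1  (only one effort-in slot at J1)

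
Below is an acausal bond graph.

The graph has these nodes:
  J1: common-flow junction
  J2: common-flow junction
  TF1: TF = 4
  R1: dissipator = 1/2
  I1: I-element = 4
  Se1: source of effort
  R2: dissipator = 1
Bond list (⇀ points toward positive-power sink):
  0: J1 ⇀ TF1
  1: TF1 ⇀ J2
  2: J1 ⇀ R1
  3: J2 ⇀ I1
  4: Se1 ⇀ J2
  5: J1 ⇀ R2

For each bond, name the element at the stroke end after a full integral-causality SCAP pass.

β0 stroke at TF1
β1 stroke at J2
β2 stroke at J1
β3 stroke at I1
β4 stroke at J2
β5 stroke at J1

bond 4 stroke at J2  (Se1 (Se) sets effort on bond)
bond 3 stroke at I1  (prefer integral on I1)
bond 1 stroke at J2  (1-jn J2 has f-setter on 3)
bond 0 stroke at TF1  (TF1: transformer flips bond 1)
bond 2 stroke at J1  (J1 flow already set via bond 0)
bond 5 stroke at J1  (1-jn J1 has f-setter on 0)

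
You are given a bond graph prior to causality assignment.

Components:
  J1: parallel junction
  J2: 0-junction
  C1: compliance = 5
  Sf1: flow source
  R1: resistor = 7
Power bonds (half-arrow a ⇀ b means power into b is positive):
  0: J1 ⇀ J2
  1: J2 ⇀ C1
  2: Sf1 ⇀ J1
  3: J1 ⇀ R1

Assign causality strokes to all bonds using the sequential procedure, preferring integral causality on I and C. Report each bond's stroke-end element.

bond 2 →Sf1  (Sf1: flow source, stroke at near end)
bond 1 →J2  (C1 outputs effort q/C1)
bond 0 →J1  (J2 effort already set via bond 1)
bond 3 →R1  (J1 effort already set via bond 0)

b0 stroke→J1
b1 stroke→J2
b2 stroke→Sf1
b3 stroke→R1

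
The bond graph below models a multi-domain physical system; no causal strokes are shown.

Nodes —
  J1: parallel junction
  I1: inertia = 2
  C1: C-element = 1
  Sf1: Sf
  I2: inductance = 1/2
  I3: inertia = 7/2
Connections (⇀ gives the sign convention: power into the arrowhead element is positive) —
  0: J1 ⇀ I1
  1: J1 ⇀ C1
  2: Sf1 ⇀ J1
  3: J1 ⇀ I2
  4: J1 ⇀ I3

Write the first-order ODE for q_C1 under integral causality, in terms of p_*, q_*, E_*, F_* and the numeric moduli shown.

dq_C1/dt = F_Sf1 - p_I1/2 - 2*p_I2 - 2*p_I3/7

bond 2 stroke→Sf1  (Sf1: flow source, stroke at near end)
bond 0 stroke→I1  (prefer integral on I1)
bond 1 stroke→J1  (C1: C, integral causality)
bond 3 stroke→I2  (J1: bond 1 brought effort, rest push out)
bond 4 stroke→I3  (0-jn J1 has e-setter on 1)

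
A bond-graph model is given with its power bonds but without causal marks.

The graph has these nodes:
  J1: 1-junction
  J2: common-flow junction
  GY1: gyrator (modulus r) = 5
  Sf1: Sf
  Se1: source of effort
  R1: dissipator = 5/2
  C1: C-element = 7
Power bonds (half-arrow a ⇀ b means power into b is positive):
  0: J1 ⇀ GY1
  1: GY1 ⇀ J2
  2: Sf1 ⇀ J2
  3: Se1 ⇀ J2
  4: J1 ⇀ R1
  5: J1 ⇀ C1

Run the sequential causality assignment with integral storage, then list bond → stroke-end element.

β0 stroke at J1
β1 stroke at J2
β2 stroke at Sf1
β3 stroke at J2
β4 stroke at R1
β5 stroke at J1

β2 |Sf1  (Sf1 fixes flow; stroke at Sf1)
β3 |J2  (source Se1 imposes e)
β1 |J2  (1-jn J2 has f-setter on 2)
β0 |J1  (GY GY1: same side as bond 1)
β5 |J1  (C1 outputs effort q/C1)
β4 |R1  (J1 needs exactly one f-in)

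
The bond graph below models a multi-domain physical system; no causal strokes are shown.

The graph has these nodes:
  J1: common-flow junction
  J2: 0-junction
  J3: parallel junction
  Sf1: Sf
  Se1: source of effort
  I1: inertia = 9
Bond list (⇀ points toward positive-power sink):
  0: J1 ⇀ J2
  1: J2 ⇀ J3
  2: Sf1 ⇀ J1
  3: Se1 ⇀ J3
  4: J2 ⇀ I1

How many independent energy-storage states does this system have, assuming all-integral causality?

β2 →Sf1  (source Sf1 imposes f)
β3 →J3  (Se1: effort source, stroke at far end)
β0 →J1  (J1 flow already set via bond 2)
β1 →J2  (0-jn J3 has e-setter on 3)
β4 →I1  (0-jn J2 has e-setter on 1)

1  (I1 all integral)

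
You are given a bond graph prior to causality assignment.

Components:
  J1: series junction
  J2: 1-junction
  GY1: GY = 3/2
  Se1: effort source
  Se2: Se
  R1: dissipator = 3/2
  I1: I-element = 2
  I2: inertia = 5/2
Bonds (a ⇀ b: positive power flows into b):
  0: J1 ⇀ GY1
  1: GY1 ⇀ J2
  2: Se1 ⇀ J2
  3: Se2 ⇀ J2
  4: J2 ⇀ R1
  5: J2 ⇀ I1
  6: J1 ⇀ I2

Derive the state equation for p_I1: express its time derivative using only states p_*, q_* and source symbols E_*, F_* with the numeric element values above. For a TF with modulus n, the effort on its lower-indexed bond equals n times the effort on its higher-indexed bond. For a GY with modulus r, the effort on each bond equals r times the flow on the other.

#2 →J2  (Se1 (Se) sets effort on bond)
#3 →J2  (Se2 fixes effort; stroke away)
#5 →I1  (I1: I, integral causality)
#1 →J2  (1-jn J2 has f-setter on 5)
#4 →J2  (1-jn J2 has f-setter on 5)
#0 →J1  (GY GY1: same side as bond 1)
#6 →I2  (J1: last free bond brings flow in)

dp_I1/dt = E_Se1 + E_Se2 - 3*p_I1/4 + 3*p_I2/5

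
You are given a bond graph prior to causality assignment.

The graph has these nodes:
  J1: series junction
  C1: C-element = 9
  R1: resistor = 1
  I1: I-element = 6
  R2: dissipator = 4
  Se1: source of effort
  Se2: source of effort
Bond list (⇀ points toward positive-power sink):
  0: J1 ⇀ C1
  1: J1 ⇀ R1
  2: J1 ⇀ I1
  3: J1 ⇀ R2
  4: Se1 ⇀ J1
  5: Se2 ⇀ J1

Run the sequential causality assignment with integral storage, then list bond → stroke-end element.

β0 stroke→J1
β1 stroke→J1
β2 stroke→I1
β3 stroke→J1
β4 stroke→J1
β5 stroke→J1

β4 |J1  (Se1 (Se) sets effort on bond)
β5 |J1  (source Se2 imposes e)
β0 |J1  (C1 outputs effort q/C1)
β2 |I1  (I1: I, integral causality)
β1 |J1  (J1 flow already set via bond 2)
β3 |J1  (J1: bond 2 brought flow, rest push out)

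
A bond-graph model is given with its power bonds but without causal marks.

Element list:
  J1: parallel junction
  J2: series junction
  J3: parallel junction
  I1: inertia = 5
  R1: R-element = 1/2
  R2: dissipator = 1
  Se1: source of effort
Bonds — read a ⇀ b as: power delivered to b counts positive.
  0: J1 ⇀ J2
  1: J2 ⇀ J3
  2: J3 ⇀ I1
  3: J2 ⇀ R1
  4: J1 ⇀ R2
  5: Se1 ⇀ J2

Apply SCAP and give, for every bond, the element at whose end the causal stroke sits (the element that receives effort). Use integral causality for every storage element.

β5 stroke at J2  (source Se1 imposes e)
β2 stroke at I1  (prefer integral on I1)
β1 stroke at J3  (closing 0-jn rule on J3)
β0 stroke at J2  (J2: bond 1 brought flow, rest push out)
β3 stroke at J2  (1-jn J2 has f-setter on 1)
β4 stroke at J1  (J1 needs exactly one e-in)

β0 stroke→J2
β1 stroke→J3
β2 stroke→I1
β3 stroke→J2
β4 stroke→J1
β5 stroke→J2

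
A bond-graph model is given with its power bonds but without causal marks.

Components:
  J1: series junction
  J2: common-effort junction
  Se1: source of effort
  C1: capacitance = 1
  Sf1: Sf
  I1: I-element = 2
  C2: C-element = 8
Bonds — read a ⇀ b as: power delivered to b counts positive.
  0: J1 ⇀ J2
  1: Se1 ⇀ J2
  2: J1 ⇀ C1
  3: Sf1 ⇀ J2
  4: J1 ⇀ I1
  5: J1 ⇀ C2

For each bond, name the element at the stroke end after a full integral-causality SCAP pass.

bond 0 stroke at J1
bond 1 stroke at J2
bond 2 stroke at J1
bond 3 stroke at Sf1
bond 4 stroke at I1
bond 5 stroke at J1

bond 1 →J2  (Se1 fixes effort; stroke away)
bond 3 →Sf1  (Sf1: flow source, stroke at near end)
bond 0 →J1  (J2 effort already set via bond 1)
bond 2 →J1  (C1 outputs effort q/C1)
bond 4 →I1  (prefer integral on I1)
bond 5 →J1  (J1 flow already set via bond 4)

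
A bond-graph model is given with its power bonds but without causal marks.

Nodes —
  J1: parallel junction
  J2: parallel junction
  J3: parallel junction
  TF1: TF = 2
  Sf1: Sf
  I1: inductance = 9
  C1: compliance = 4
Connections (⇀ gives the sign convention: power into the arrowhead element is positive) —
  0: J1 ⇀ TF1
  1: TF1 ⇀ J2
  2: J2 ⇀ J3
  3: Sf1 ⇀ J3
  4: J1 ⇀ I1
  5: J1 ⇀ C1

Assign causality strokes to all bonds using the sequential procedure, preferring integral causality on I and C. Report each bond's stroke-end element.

bond 0 |TF1
bond 1 |J2
bond 2 |J3
bond 3 |Sf1
bond 4 |I1
bond 5 |J1

b3 stroke→Sf1  (Sf1: flow source, stroke at near end)
b2 stroke→J3  (J3: last free bond brings effort in)
b1 stroke→J2  (J2: last free bond brings effort in)
b0 stroke→TF1  (TF TF1: opposite of bond 1)
b4 stroke→I1  (I1 outputs flow p/I1)
b5 stroke→J1  (closing 0-jn rule on J1)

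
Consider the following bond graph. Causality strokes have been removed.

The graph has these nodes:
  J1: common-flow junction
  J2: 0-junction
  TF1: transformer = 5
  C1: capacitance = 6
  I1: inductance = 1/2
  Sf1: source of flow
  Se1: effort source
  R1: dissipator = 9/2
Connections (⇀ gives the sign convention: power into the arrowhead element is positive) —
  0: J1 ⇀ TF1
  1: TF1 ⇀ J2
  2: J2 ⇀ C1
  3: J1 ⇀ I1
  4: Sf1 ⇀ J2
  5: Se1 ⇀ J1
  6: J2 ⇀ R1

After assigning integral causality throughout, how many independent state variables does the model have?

bond 4 stroke→Sf1  (Sf1 fixes flow; stroke at Sf1)
bond 5 stroke→J1  (source Se1 imposes e)
bond 2 stroke→J2  (C1 integral (e out))
bond 1 stroke→TF1  (common-e at J2 fixed by 2)
bond 6 stroke→R1  (common-e at J2 fixed by 2)
bond 0 stroke→J1  (through TF1, causality passes straight; one stroke at TF1)
bond 3 stroke→I1  (closing 1-jn rule on J1)

2  (C1, I1 all integral)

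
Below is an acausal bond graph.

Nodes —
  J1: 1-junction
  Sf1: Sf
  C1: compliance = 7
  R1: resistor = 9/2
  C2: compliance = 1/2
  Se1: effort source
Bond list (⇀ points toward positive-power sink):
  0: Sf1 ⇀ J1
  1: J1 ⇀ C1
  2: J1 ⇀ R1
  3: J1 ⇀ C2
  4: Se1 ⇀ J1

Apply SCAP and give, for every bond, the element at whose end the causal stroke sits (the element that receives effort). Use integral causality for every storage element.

bond 0 →Sf1
bond 1 →J1
bond 2 →J1
bond 3 →J1
bond 4 →J1

#0 stroke→Sf1  (Sf1 (Sf) sets flow on bond)
#4 stroke→J1  (Se1 (Se) sets effort on bond)
#1 stroke→J1  (common-f at J1 fixed by 0)
#2 stroke→J1  (common-f at J1 fixed by 0)
#3 stroke→J1  (1-jn J1 has f-setter on 0)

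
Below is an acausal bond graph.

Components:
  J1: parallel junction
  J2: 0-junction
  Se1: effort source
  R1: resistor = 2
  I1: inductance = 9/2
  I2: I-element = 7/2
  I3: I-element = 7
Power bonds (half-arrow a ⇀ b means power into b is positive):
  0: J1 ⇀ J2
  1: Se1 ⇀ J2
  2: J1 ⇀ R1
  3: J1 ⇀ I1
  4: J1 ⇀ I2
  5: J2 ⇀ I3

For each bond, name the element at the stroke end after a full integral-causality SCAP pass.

b0 |J1
b1 |J2
b2 |R1
b3 |I1
b4 |I2
b5 |I3

β1 |J2  (source Se1 imposes e)
β0 |J1  (J2 effort already set via bond 1)
β5 |I3  (J2: bond 1 brought effort, rest push out)
β2 |R1  (0-jn J1 has e-setter on 0)
β3 |I1  (0-jn J1 has e-setter on 0)
β4 |I2  (J1 effort already set via bond 0)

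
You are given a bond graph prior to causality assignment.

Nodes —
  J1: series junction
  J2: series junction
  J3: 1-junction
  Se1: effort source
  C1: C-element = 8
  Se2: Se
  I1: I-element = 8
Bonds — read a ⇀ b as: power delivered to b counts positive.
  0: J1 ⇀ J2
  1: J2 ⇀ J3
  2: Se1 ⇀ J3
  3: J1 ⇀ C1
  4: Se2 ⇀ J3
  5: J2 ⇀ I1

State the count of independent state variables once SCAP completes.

b2 →J3  (source Se1 imposes e)
b4 →J3  (Se2: effort source, stroke at far end)
b1 →J2  (J3 needs exactly one f-in)
b3 →J1  (C1: C, integral causality)
b0 →J2  (only one flow-in slot at J1)
b5 →I1  (J2: last free bond brings flow in)

2  (C1, I1 all integral)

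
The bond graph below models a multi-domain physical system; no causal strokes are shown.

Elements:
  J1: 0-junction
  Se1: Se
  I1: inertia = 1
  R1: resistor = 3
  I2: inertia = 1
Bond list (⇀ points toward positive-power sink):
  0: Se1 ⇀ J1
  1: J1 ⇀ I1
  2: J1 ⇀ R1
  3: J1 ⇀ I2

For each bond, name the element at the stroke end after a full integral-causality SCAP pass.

b0 stroke at J1
b1 stroke at I1
b2 stroke at R1
b3 stroke at I2

b0 →J1  (Se1: effort source, stroke at far end)
b1 →I1  (common-e at J1 fixed by 0)
b2 →R1  (J1: bond 0 brought effort, rest push out)
b3 →I2  (0-jn J1 has e-setter on 0)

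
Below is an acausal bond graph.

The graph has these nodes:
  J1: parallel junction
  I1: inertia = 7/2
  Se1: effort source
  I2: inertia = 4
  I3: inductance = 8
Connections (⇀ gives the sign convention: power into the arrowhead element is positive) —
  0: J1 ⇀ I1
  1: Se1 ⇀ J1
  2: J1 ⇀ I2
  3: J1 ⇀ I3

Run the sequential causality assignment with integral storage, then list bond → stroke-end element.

bond 1 stroke→J1  (Se1: effort source, stroke at far end)
bond 0 stroke→I1  (J1 effort already set via bond 1)
bond 2 stroke→I2  (J1: bond 1 brought effort, rest push out)
bond 3 stroke→I3  (J1: bond 1 brought effort, rest push out)

#0 |I1
#1 |J1
#2 |I2
#3 |I3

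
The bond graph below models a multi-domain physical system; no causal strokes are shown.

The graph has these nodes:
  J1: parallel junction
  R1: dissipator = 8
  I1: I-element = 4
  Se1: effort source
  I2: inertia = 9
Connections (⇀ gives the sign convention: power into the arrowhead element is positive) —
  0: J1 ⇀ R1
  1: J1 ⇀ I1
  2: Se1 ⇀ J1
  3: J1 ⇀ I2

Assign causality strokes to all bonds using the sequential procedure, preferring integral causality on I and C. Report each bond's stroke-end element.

b0 →R1
b1 →I1
b2 →J1
b3 →I2

#2 →J1  (Se1 fixes effort; stroke away)
#0 →R1  (common-e at J1 fixed by 2)
#1 →I1  (common-e at J1 fixed by 2)
#3 →I2  (common-e at J1 fixed by 2)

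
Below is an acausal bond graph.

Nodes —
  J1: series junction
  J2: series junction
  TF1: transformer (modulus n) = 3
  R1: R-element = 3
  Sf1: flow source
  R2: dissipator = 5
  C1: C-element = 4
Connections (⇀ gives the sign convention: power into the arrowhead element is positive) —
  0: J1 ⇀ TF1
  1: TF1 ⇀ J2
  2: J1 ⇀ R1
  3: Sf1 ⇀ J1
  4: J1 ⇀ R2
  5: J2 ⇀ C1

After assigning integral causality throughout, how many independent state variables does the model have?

#3 |Sf1  (Sf1: flow source, stroke at near end)
#0 |J1  (J1: bond 3 brought flow, rest push out)
#2 |J1  (J1: bond 3 brought flow, rest push out)
#4 |J1  (common-f at J1 fixed by 3)
#1 |TF1  (TF1: transformer flips bond 0)
#5 |J2  (1-jn J2 has f-setter on 1)

1  (C1 all integral)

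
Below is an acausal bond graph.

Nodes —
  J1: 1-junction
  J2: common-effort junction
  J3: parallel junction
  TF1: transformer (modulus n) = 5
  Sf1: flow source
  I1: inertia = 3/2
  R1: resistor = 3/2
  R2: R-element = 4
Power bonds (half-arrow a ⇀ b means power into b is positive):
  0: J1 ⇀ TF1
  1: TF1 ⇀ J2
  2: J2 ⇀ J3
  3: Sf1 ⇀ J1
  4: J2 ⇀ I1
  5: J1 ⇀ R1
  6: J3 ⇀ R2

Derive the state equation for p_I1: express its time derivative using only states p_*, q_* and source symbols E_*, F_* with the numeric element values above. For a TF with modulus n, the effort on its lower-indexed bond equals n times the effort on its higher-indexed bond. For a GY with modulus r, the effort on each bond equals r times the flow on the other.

#3 stroke→Sf1  (Sf1 (Sf) sets flow on bond)
#0 stroke→J1  (common-f at J1 fixed by 3)
#5 stroke→J1  (J1: bond 3 brought flow, rest push out)
#1 stroke→TF1  (TF1: transformer flips bond 0)
#4 stroke→I1  (I1 outputs flow p/I1)
#2 stroke→J2  (closing 0-jn rule on J2)
#6 stroke→J3  (only one effort-in slot at J3)

dp_I1/dt = 20*F_Sf1 - 8*p_I1/3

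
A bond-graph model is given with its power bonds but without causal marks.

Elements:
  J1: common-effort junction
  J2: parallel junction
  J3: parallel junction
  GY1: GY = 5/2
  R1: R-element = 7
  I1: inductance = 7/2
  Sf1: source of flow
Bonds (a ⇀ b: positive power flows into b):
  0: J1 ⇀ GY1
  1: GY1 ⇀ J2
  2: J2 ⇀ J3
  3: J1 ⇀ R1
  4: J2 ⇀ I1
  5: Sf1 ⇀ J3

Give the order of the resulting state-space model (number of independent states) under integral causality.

b5 →Sf1  (Sf1 fixes flow; stroke at Sf1)
b2 →J3  (J3: last free bond brings effort in)
b4 →I1  (I1 outputs flow p/I1)
b1 →J2  (J2: last free bond brings effort in)
b0 →J1  (GY1 both-in/both-out from 1)
b3 →R1  (common-e at J1 fixed by 0)

1  (I1 all integral)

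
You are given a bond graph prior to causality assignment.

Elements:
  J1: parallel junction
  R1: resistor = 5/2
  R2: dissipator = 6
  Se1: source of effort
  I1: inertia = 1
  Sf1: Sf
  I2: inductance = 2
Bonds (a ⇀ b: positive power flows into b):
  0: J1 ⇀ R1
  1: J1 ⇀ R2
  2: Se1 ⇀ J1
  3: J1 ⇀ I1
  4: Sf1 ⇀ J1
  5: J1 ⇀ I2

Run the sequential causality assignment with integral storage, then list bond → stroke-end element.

#0 stroke at R1
#1 stroke at R2
#2 stroke at J1
#3 stroke at I1
#4 stroke at Sf1
#5 stroke at I2

β2 →J1  (Se1 (Se) sets effort on bond)
β4 →Sf1  (Sf1 (Sf) sets flow on bond)
β0 →R1  (J1: bond 2 brought effort, rest push out)
β1 →R2  (0-jn J1 has e-setter on 2)
β3 →I1  (J1: bond 2 brought effort, rest push out)
β5 →I2  (J1 effort already set via bond 2)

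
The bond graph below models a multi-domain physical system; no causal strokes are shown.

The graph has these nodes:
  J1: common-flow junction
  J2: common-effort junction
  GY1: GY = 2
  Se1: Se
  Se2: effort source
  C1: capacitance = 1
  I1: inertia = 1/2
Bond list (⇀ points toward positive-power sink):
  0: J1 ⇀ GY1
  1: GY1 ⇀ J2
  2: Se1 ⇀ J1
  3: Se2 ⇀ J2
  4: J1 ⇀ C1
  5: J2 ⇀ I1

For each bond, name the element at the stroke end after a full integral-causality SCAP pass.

β2 stroke at J1  (Se1: effort source, stroke at far end)
β3 stroke at J2  (source Se2 imposes e)
β1 stroke at GY1  (common-e at J2 fixed by 3)
β5 stroke at I1  (J2: bond 3 brought effort, rest push out)
β0 stroke at GY1  (GY1 both-in/both-out from 1)
β4 stroke at J1  (1-jn J1 has f-setter on 0)

b0 stroke at GY1
b1 stroke at GY1
b2 stroke at J1
b3 stroke at J2
b4 stroke at J1
b5 stroke at I1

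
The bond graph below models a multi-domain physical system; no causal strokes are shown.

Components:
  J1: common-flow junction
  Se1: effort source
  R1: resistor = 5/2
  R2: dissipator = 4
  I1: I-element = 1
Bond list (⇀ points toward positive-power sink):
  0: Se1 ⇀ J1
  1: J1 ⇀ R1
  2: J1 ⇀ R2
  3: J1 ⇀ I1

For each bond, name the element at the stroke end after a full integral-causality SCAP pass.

β0 |J1
β1 |J1
β2 |J1
β3 |I1

β0 stroke→J1  (source Se1 imposes e)
β3 stroke→I1  (I1 integral (f out))
β1 stroke→J1  (1-jn J1 has f-setter on 3)
β2 stroke→J1  (common-f at J1 fixed by 3)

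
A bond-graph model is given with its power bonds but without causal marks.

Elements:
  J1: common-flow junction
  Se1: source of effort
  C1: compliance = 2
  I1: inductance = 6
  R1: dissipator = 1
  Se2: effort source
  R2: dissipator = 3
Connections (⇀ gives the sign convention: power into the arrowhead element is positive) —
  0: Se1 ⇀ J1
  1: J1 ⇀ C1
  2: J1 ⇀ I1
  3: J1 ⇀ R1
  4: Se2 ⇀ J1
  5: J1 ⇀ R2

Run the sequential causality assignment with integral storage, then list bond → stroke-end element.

bond 0 stroke at J1
bond 1 stroke at J1
bond 2 stroke at I1
bond 3 stroke at J1
bond 4 stroke at J1
bond 5 stroke at J1

b0 →J1  (source Se1 imposes e)
b4 →J1  (Se2 (Se) sets effort on bond)
b1 →J1  (C1 outputs effort q/C1)
b2 →I1  (I1: I, integral causality)
b3 →J1  (common-f at J1 fixed by 2)
b5 →J1  (common-f at J1 fixed by 2)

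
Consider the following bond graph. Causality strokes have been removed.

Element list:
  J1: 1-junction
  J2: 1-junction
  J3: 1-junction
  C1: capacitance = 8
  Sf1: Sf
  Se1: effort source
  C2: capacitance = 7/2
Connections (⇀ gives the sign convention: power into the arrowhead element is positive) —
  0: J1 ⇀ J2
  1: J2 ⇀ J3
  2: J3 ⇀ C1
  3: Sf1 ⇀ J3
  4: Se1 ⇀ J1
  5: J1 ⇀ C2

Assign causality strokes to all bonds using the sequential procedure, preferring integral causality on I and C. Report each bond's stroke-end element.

#0 |J2
#1 |J3
#2 |J3
#3 |Sf1
#4 |J1
#5 |J1

#3 →Sf1  (source Sf1 imposes f)
#4 →J1  (Se1 fixes effort; stroke away)
#1 →J3  (J3: bond 3 brought flow, rest push out)
#2 →J3  (common-f at J3 fixed by 3)
#0 →J2  (J2 flow already set via bond 1)
#5 →J1  (J1 flow already set via bond 0)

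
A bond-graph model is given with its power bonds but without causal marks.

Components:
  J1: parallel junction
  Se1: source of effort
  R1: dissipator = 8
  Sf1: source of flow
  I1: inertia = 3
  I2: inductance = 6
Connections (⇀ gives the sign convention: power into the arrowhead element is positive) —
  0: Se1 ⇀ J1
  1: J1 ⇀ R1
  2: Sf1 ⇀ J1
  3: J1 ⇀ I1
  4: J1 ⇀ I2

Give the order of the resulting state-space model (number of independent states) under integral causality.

2  (I1, I2 all integral)

#0 →J1  (source Se1 imposes e)
#2 →Sf1  (Sf1 fixes flow; stroke at Sf1)
#1 →R1  (0-jn J1 has e-setter on 0)
#3 →I1  (common-e at J1 fixed by 0)
#4 →I2  (common-e at J1 fixed by 0)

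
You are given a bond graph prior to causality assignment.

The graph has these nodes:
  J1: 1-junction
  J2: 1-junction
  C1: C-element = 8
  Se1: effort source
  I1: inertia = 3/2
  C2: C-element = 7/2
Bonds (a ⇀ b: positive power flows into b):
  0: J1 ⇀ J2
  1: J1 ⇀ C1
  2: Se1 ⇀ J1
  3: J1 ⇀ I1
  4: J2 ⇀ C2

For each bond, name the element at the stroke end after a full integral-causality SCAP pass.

#0 →J1
#1 →J1
#2 →J1
#3 →I1
#4 →J2

b2 stroke→J1  (Se1 (Se) sets effort on bond)
b1 stroke→J1  (prefer integral on C1)
b3 stroke→I1  (prefer integral on I1)
b0 stroke→J1  (1-jn J1 has f-setter on 3)
b4 stroke→J2  (J2 flow already set via bond 0)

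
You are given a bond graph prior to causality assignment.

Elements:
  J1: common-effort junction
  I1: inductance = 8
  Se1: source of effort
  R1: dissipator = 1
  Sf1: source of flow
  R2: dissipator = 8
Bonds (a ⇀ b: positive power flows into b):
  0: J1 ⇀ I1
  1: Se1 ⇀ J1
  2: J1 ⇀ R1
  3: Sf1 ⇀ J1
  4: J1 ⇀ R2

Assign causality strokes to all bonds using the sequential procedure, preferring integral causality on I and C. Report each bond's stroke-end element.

b1 →J1  (source Se1 imposes e)
b3 →Sf1  (Sf1 fixes flow; stroke at Sf1)
b0 →I1  (J1: bond 1 brought effort, rest push out)
b2 →R1  (J1: bond 1 brought effort, rest push out)
b4 →R2  (0-jn J1 has e-setter on 1)

b0 →I1
b1 →J1
b2 →R1
b3 →Sf1
b4 →R2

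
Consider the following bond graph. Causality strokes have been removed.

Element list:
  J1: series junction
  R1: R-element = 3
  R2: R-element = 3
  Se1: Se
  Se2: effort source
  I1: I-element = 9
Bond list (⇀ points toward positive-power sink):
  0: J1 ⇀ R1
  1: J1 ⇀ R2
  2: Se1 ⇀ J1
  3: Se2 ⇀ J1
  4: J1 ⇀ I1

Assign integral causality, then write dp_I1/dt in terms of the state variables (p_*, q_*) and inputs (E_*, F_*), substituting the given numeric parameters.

dp_I1/dt = E_Se1 + E_Se2 - 2*p_I1/3

b2 →J1  (Se1: effort source, stroke at far end)
b3 →J1  (Se2 (Se) sets effort on bond)
b4 →I1  (I1: I, integral causality)
b0 →J1  (J1 flow already set via bond 4)
b1 →J1  (common-f at J1 fixed by 4)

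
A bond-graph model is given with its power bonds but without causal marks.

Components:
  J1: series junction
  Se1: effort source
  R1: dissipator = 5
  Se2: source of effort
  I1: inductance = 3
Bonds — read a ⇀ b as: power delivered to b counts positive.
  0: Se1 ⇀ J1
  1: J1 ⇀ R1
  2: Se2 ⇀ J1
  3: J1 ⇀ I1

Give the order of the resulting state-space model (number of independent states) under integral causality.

bond 0 stroke at J1  (source Se1 imposes e)
bond 2 stroke at J1  (Se2 (Se) sets effort on bond)
bond 3 stroke at I1  (prefer integral on I1)
bond 1 stroke at J1  (1-jn J1 has f-setter on 3)

1  (I1 all integral)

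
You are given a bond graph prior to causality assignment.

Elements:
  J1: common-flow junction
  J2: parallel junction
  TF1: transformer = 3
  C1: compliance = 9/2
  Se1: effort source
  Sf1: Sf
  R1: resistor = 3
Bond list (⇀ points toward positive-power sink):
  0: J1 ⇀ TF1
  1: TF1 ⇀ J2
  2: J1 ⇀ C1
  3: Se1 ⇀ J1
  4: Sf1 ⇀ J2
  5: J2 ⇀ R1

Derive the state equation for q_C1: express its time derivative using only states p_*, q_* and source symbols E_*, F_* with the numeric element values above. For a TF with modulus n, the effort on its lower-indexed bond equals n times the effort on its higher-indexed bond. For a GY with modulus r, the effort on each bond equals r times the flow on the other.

bond 3 →J1  (Se1 fixes effort; stroke away)
bond 4 →Sf1  (Sf1 fixes flow; stroke at Sf1)
bond 2 →J1  (C1 integral (e out))
bond 0 →TF1  (J1 needs exactly one f-in)
bond 1 →J2  (through TF1, causality passes straight; one stroke at TF1)
bond 5 →R1  (J2: bond 1 brought effort, rest push out)

dq_C1/dt = E_Se1/27 - F_Sf1/3 - 2*q_C1/243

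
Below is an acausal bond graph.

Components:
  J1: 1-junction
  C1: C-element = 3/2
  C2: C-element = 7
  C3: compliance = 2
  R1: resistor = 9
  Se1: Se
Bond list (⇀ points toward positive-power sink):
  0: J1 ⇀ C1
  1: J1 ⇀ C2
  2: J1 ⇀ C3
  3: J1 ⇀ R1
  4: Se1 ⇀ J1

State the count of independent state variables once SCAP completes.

3  (C1, C2, C3 all integral)

#4 stroke→J1  (Se1 fixes effort; stroke away)
#0 stroke→J1  (C1 outputs effort q/C1)
#1 stroke→J1  (C2 outputs effort q/C2)
#2 stroke→J1  (C3 outputs effort q/C3)
#3 stroke→R1  (J1: last free bond brings flow in)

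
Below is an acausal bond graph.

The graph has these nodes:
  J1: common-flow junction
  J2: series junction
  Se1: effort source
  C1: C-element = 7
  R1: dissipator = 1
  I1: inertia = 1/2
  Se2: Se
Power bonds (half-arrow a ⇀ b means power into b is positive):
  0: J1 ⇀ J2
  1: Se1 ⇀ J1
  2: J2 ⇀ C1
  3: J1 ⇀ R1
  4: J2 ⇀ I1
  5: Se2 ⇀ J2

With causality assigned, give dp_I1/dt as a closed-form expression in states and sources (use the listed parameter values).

dp_I1/dt = E_Se1 + E_Se2 - 2*p_I1 - q_C1/7

bond 1 |J1  (Se1: effort source, stroke at far end)
bond 5 |J2  (Se2: effort source, stroke at far end)
bond 2 |J2  (prefer integral on C1)
bond 4 |I1  (prefer integral on I1)
bond 0 |J2  (J2 flow already set via bond 4)
bond 3 |J1  (J1 flow already set via bond 0)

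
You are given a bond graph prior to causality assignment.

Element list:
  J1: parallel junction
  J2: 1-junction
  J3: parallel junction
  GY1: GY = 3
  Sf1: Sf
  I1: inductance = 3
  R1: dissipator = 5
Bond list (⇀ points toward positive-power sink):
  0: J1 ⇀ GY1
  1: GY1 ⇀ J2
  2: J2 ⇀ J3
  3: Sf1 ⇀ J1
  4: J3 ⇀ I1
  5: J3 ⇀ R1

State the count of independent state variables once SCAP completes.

1  (I1 all integral)

#3 →Sf1  (Sf1 fixes flow; stroke at Sf1)
#0 →J1  (closing 0-jn rule on J1)
#1 →J2  (through GY1, causality inverts; strokes same side of GY1)
#2 →J3  (closing 1-jn rule on J2)
#4 →I1  (J3: bond 2 brought effort, rest push out)
#5 →R1  (J3: bond 2 brought effort, rest push out)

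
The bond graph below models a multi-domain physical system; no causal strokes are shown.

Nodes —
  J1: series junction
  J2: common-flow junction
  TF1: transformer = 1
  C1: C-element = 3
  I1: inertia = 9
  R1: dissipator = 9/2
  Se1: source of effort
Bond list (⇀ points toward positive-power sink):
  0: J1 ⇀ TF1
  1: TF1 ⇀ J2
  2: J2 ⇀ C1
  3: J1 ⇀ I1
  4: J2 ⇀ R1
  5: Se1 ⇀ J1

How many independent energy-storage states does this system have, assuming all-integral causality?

2  (C1, I1 all integral)

b5 stroke→J1  (source Se1 imposes e)
b2 stroke→J2  (C1 outputs effort q/C1)
b3 stroke→I1  (I1: I, integral causality)
b0 stroke→J1  (1-jn J1 has f-setter on 3)
b1 stroke→TF1  (through TF1, causality passes straight; one stroke at TF1)
b4 stroke→J2  (J2 flow already set via bond 1)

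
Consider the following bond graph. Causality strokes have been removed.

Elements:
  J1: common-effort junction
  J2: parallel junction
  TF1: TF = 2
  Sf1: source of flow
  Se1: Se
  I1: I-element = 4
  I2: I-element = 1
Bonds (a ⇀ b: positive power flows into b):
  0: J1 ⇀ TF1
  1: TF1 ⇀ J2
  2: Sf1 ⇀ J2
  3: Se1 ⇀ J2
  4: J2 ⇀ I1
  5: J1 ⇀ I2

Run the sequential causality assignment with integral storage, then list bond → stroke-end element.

bond 2 stroke at Sf1  (Sf1 fixes flow; stroke at Sf1)
bond 3 stroke at J2  (source Se1 imposes e)
bond 1 stroke at TF1  (J2: bond 3 brought effort, rest push out)
bond 4 stroke at I1  (J2 effort already set via bond 3)
bond 0 stroke at J1  (TF1: transformer flips bond 1)
bond 5 stroke at I2  (J1: bond 0 brought effort, rest push out)

bond 0 →J1
bond 1 →TF1
bond 2 →Sf1
bond 3 →J2
bond 4 →I1
bond 5 →I2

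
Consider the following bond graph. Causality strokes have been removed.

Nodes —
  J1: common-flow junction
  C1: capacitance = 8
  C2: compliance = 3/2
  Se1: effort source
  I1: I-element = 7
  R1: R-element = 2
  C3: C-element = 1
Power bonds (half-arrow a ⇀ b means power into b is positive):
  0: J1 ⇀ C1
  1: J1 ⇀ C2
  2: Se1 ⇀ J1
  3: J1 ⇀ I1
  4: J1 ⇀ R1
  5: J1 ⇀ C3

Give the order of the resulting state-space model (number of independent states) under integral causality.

4  (C1, C2, C3, I1 all integral)

#2 |J1  (source Se1 imposes e)
#0 |J1  (prefer integral on C1)
#1 |J1  (C2 integral (e out))
#3 |I1  (prefer integral on I1)
#4 |J1  (J1 flow already set via bond 3)
#5 |J1  (common-f at J1 fixed by 3)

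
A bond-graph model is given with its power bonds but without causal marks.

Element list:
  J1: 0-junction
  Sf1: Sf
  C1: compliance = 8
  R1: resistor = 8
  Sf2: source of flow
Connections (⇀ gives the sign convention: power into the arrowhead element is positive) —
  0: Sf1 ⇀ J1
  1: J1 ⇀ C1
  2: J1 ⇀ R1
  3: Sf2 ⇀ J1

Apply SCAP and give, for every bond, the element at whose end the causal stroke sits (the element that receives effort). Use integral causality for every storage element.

#0 stroke at Sf1  (Sf1: flow source, stroke at near end)
#3 stroke at Sf2  (source Sf2 imposes f)
#1 stroke at J1  (C1: C, integral causality)
#2 stroke at R1  (0-jn J1 has e-setter on 1)

b0 →Sf1
b1 →J1
b2 →R1
b3 →Sf2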